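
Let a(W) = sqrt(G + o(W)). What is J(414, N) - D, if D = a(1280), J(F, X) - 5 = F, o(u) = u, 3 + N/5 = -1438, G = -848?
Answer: 419 - 12*sqrt(3) ≈ 398.22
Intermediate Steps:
N = -7205 (N = -15 + 5*(-1438) = -15 - 7190 = -7205)
J(F, X) = 5 + F
a(W) = sqrt(-848 + W)
D = 12*sqrt(3) (D = sqrt(-848 + 1280) = sqrt(432) = 12*sqrt(3) ≈ 20.785)
J(414, N) - D = (5 + 414) - 12*sqrt(3) = 419 - 12*sqrt(3)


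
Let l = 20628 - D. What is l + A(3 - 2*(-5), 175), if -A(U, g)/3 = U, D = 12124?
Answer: 8465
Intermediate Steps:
A(U, g) = -3*U
l = 8504 (l = 20628 - 1*12124 = 20628 - 12124 = 8504)
l + A(3 - 2*(-5), 175) = 8504 - 3*(3 - 2*(-5)) = 8504 - 3*(3 + 10) = 8504 - 3*13 = 8504 - 39 = 8465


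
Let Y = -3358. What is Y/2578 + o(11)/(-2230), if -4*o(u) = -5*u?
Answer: -3009515/2299576 ≈ -1.3087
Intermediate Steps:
o(u) = 5*u/4 (o(u) = -(-5)*u/4 = 5*u/4)
Y/2578 + o(11)/(-2230) = -3358/2578 + ((5/4)*11)/(-2230) = -3358*1/2578 + (55/4)*(-1/2230) = -1679/1289 - 11/1784 = -3009515/2299576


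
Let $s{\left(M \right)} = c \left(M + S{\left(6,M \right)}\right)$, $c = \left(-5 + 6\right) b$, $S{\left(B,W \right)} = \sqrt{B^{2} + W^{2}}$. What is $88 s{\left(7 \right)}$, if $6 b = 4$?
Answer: $\frac{1232}{3} + \frac{176 \sqrt{85}}{3} \approx 951.55$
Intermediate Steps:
$b = \frac{2}{3}$ ($b = \frac{1}{6} \cdot 4 = \frac{2}{3} \approx 0.66667$)
$c = \frac{2}{3}$ ($c = \left(-5 + 6\right) \frac{2}{3} = 1 \cdot \frac{2}{3} = \frac{2}{3} \approx 0.66667$)
$s{\left(M \right)} = \frac{2 M}{3} + \frac{2 \sqrt{36 + M^{2}}}{3}$ ($s{\left(M \right)} = \frac{2 \left(M + \sqrt{6^{2} + M^{2}}\right)}{3} = \frac{2 \left(M + \sqrt{36 + M^{2}}\right)}{3} = \frac{2 M}{3} + \frac{2 \sqrt{36 + M^{2}}}{3}$)
$88 s{\left(7 \right)} = 88 \left(\frac{2}{3} \cdot 7 + \frac{2 \sqrt{36 + 7^{2}}}{3}\right) = 88 \left(\frac{14}{3} + \frac{2 \sqrt{36 + 49}}{3}\right) = 88 \left(\frac{14}{3} + \frac{2 \sqrt{85}}{3}\right) = \frac{1232}{3} + \frac{176 \sqrt{85}}{3}$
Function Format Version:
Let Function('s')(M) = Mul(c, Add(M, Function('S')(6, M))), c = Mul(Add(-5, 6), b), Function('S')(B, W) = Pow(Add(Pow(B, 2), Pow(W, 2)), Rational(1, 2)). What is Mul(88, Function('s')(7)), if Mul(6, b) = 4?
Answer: Add(Rational(1232, 3), Mul(Rational(176, 3), Pow(85, Rational(1, 2)))) ≈ 951.55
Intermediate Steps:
b = Rational(2, 3) (b = Mul(Rational(1, 6), 4) = Rational(2, 3) ≈ 0.66667)
c = Rational(2, 3) (c = Mul(Add(-5, 6), Rational(2, 3)) = Mul(1, Rational(2, 3)) = Rational(2, 3) ≈ 0.66667)
Function('s')(M) = Add(Mul(Rational(2, 3), M), Mul(Rational(2, 3), Pow(Add(36, Pow(M, 2)), Rational(1, 2)))) (Function('s')(M) = Mul(Rational(2, 3), Add(M, Pow(Add(Pow(6, 2), Pow(M, 2)), Rational(1, 2)))) = Mul(Rational(2, 3), Add(M, Pow(Add(36, Pow(M, 2)), Rational(1, 2)))) = Add(Mul(Rational(2, 3), M), Mul(Rational(2, 3), Pow(Add(36, Pow(M, 2)), Rational(1, 2)))))
Mul(88, Function('s')(7)) = Mul(88, Add(Mul(Rational(2, 3), 7), Mul(Rational(2, 3), Pow(Add(36, Pow(7, 2)), Rational(1, 2))))) = Mul(88, Add(Rational(14, 3), Mul(Rational(2, 3), Pow(Add(36, 49), Rational(1, 2))))) = Mul(88, Add(Rational(14, 3), Mul(Rational(2, 3), Pow(85, Rational(1, 2))))) = Add(Rational(1232, 3), Mul(Rational(176, 3), Pow(85, Rational(1, 2))))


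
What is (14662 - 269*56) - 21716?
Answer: -22118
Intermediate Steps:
(14662 - 269*56) - 21716 = (14662 - 15064) - 21716 = -402 - 21716 = -22118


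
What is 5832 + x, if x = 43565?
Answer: 49397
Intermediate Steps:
5832 + x = 5832 + 43565 = 49397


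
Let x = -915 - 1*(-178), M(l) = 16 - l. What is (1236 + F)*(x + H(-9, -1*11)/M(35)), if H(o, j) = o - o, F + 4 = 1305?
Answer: -1869769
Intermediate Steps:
F = 1301 (F = -4 + 1305 = 1301)
H(o, j) = 0
x = -737 (x = -915 + 178 = -737)
(1236 + F)*(x + H(-9, -1*11)/M(35)) = (1236 + 1301)*(-737 + 0/(16 - 1*35)) = 2537*(-737 + 0/(16 - 35)) = 2537*(-737 + 0/(-19)) = 2537*(-737 + 0*(-1/19)) = 2537*(-737 + 0) = 2537*(-737) = -1869769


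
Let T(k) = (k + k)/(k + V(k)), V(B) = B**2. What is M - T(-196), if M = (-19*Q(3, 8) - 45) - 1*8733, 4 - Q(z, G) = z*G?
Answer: -1637608/195 ≈ -8398.0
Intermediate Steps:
Q(z, G) = 4 - G*z (Q(z, G) = 4 - z*G = 4 - G*z)
M = -8398 (M = (-19*(4 - 1*8*3) - 45) - 1*8733 = (-19*(4 - 24) - 45) - 8733 = (-19*(-20) - 45) - 8733 = (380 - 45) - 8733 = 335 - 8733 = -8398)
T(k) = 2*k/(k + k**2) (T(k) = (k + k)/(k + k**2) = (2*k)/(k + k**2) = 2*k/(k + k**2))
M - T(-196) = -8398 - 2/(1 - 196) = -8398 - 2/(-195) = -8398 - 2*(-1)/195 = -8398 - 1*(-2/195) = -8398 + 2/195 = -1637608/195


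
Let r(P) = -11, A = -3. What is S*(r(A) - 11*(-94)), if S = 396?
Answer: 405108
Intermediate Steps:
S*(r(A) - 11*(-94)) = 396*(-11 - 11*(-94)) = 396*(-11 - 1*(-1034)) = 396*(-11 + 1034) = 396*1023 = 405108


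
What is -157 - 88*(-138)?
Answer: 11987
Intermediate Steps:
-157 - 88*(-138) = -157 + 12144 = 11987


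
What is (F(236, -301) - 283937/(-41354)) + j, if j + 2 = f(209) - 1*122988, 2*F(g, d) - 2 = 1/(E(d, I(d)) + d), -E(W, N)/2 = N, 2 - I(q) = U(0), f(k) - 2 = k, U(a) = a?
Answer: -774254325276/6306485 ≈ -1.2277e+5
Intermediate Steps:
f(k) = 2 + k
I(q) = 2 (I(q) = 2 - 1*0 = 2 + 0 = 2)
E(W, N) = -2*N
F(g, d) = 1 + 1/(2*(-4 + d)) (F(g, d) = 1 + 1/(2*(-2*2 + d)) = 1 + 1/(2*(-4 + d)))
j = -122779 (j = -2 + ((2 + 209) - 1*122988) = -2 + (211 - 122988) = -2 - 122777 = -122779)
(F(236, -301) - 283937/(-41354)) + j = ((-7/2 - 301)/(-4 - 301) - 283937/(-41354)) - 122779 = (-609/2/(-305) - 283937*(-1/41354)) - 122779 = (-1/305*(-609/2) + 283937/41354) - 122779 = (609/610 + 283937/41354) - 122779 = 49596539/6306485 - 122779 = -774254325276/6306485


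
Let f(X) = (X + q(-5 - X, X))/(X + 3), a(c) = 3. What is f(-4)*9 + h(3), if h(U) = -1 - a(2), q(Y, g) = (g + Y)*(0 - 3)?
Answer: -103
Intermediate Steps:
q(Y, g) = -3*Y - 3*g (q(Y, g) = (Y + g)*(-3) = -3*Y - 3*g)
f(X) = (15 + X)/(3 + X) (f(X) = (X + (-3*(-5 - X) - 3*X))/(X + 3) = (X + ((15 + 3*X) - 3*X))/(3 + X) = (X + 15)/(3 + X) = (15 + X)/(3 + X))
h(U) = -4 (h(U) = -1 - 1*3 = -1 - 3 = -4)
f(-4)*9 + h(3) = ((15 - 4)/(3 - 4))*9 - 4 = (11/(-1))*9 - 4 = -1*11*9 - 4 = -11*9 - 4 = -99 - 4 = -103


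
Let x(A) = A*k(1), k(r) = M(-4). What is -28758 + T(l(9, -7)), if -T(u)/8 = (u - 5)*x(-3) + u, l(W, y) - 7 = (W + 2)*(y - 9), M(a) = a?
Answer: -10702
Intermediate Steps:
k(r) = -4
l(W, y) = 7 + (-9 + y)*(2 + W) (l(W, y) = 7 + (W + 2)*(y - 9) = 7 + (2 + W)*(-9 + y) = 7 + (-9 + y)*(2 + W))
x(A) = -4*A (x(A) = A*(-4) = -4*A)
T(u) = 480 - 104*u (T(u) = -8*((u - 5)*(-4*(-3)) + u) = -8*((-5 + u)*12 + u) = -8*((-60 + 12*u) + u) = -8*(-60 + 13*u) = 480 - 104*u)
-28758 + T(l(9, -7)) = -28758 + (480 - 104*(-11 - 9*9 + 2*(-7) + 9*(-7))) = -28758 + (480 - 104*(-11 - 81 - 14 - 63)) = -28758 + (480 - 104*(-169)) = -28758 + (480 + 17576) = -28758 + 18056 = -10702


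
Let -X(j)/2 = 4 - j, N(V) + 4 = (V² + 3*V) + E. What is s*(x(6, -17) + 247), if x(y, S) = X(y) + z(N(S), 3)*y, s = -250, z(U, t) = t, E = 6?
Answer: -67250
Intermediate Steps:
N(V) = 2 + V² + 3*V (N(V) = -4 + ((V² + 3*V) + 6) = -4 + (6 + V² + 3*V) = 2 + V² + 3*V)
X(j) = -8 + 2*j (X(j) = -2*(4 - j) = -8 + 2*j)
x(y, S) = -8 + 5*y (x(y, S) = (-8 + 2*y) + 3*y = -8 + 5*y)
s*(x(6, -17) + 247) = -250*((-8 + 5*6) + 247) = -250*((-8 + 30) + 247) = -250*(22 + 247) = -250*269 = -67250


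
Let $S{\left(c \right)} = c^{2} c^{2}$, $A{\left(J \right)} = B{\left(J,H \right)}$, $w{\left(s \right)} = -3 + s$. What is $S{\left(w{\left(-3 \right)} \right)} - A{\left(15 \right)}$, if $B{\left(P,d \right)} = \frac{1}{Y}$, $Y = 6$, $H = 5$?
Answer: $\frac{7775}{6} \approx 1295.8$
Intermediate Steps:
$B{\left(P,d \right)} = \frac{1}{6}$
$A{\left(J \right)} = \frac{1}{6}$
$S{\left(c \right)} = c^{4}$
$S{\left(w{\left(-3 \right)} \right)} - A{\left(15 \right)} = \left(-3 - 3\right)^{4} - \frac{1}{6} = \left(-6\right)^{4} - \frac{1}{6} = 1296 - \frac{1}{6} = \frac{7775}{6}$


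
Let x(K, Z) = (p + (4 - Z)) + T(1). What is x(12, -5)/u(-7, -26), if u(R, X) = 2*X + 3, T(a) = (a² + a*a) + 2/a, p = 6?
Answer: -19/49 ≈ -0.38775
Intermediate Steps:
T(a) = 2/a + 2*a² (T(a) = (a² + a²) + 2/a = 2*a² + 2/a = 2/a + 2*a²)
u(R, X) = 3 + 2*X
x(K, Z) = 14 - Z (x(K, Z) = (6 + (4 - Z)) + 2*(1 + 1³)/1 = (10 - Z) + 2*1*(1 + 1) = (10 - Z) + 2*1*2 = (10 - Z) + 4 = 14 - Z)
x(12, -5)/u(-7, -26) = (14 - 1*(-5))/(3 + 2*(-26)) = (14 + 5)/(3 - 52) = 19/(-49) = 19*(-1/49) = -19/49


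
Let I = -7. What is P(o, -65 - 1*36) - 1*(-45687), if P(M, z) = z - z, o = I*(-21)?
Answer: 45687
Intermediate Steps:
o = 147 (o = -7*(-21) = 147)
P(M, z) = 0
P(o, -65 - 1*36) - 1*(-45687) = 0 - 1*(-45687) = 0 + 45687 = 45687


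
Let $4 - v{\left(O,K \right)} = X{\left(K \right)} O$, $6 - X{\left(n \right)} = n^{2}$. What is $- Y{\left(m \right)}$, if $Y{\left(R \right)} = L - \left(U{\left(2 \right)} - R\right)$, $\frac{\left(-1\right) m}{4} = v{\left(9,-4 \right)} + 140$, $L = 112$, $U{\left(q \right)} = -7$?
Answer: $817$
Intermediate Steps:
$X{\left(n \right)} = 6 - n^{2}$
$v{\left(O,K \right)} = 4 - O \left(6 - K^{2}\right)$ ($v{\left(O,K \right)} = 4 - \left(6 - K^{2}\right) O = 4 - O \left(6 - K^{2}\right)$)
$m = -936$ ($m = - 4 \left(\left(4 + 9 \left(-6 + \left(-4\right)^{2}\right)\right) + 140\right) = - 4 \left(\left(4 + 9 \left(-6 + 16\right)\right) + 140\right) = - 4 \left(\left(4 + 9 \cdot 10\right) + 140\right) = - 4 \left(\left(4 + 90\right) + 140\right) = - 4 \left(94 + 140\right) = \left(-4\right) 234 = -936$)
$Y{\left(R \right)} = 119 + R$ ($Y{\left(R \right)} = 112 - \left(-7 - R\right) = 112 + \left(7 + R\right) = 119 + R$)
$- Y{\left(m \right)} = - (119 - 936) = \left(-1\right) \left(-817\right) = 817$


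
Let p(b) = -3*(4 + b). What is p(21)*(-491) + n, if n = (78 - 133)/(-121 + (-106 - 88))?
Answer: 2319986/63 ≈ 36825.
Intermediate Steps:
p(b) = -12 - 3*b
n = 11/63 (n = -55/(-121 - 194) = -55/(-315) = -55*(-1/315) = 11/63 ≈ 0.17460)
p(21)*(-491) + n = (-12 - 3*21)*(-491) + 11/63 = (-12 - 63)*(-491) + 11/63 = -75*(-491) + 11/63 = 36825 + 11/63 = 2319986/63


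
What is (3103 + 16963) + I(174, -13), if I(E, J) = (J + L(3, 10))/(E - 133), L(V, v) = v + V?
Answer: 20066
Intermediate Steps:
L(V, v) = V + v
I(E, J) = (13 + J)/(-133 + E) (I(E, J) = (J + (3 + 10))/(E - 133) = (J + 13)/(-133 + E) = (13 + J)/(-133 + E))
(3103 + 16963) + I(174, -13) = (3103 + 16963) + (13 - 13)/(-133 + 174) = 20066 + 0/41 = 20066 + (1/41)*0 = 20066 + 0 = 20066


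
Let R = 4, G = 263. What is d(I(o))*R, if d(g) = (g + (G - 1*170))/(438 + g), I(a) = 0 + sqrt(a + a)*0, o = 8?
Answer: 62/73 ≈ 0.84931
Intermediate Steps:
I(a) = 0 (I(a) = 0 + sqrt(2*a)*0 = 0 + (sqrt(2)*sqrt(a))*0 = 0 + 0 = 0)
d(g) = (93 + g)/(438 + g) (d(g) = (g + (263 - 1*170))/(438 + g) = (g + (263 - 170))/(438 + g) = (g + 93)/(438 + g) = (93 + g)/(438 + g))
d(I(o))*R = ((93 + 0)/(438 + 0))*4 = (93/438)*4 = ((1/438)*93)*4 = (31/146)*4 = 62/73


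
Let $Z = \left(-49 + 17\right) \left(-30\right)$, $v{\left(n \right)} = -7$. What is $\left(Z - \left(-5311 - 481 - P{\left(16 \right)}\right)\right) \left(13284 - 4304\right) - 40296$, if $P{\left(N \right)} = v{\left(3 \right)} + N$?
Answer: $60673484$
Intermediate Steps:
$Z = 960$ ($Z = \left(-32\right) \left(-30\right) = 960$)
$P{\left(N \right)} = -7 + N$
$\left(Z - \left(-5311 - 481 - P{\left(16 \right)}\right)\right) \left(13284 - 4304\right) - 40296 = \left(960 + \left(\left(-7 + 16\right) - \left(-5311 - 481\right)\right)\right) \left(13284 - 4304\right) - 40296 = \left(960 + \left(9 - \left(-5311 - 481\right)\right)\right) 8980 - 40296 = \left(960 + \left(9 - -5792\right)\right) 8980 - 40296 = \left(960 + \left(9 + 5792\right)\right) 8980 - 40296 = \left(960 + 5801\right) 8980 - 40296 = 6761 \cdot 8980 - 40296 = 60713780 - 40296 = 60673484$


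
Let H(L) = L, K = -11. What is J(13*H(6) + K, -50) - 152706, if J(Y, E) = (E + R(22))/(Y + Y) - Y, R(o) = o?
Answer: -10235805/67 ≈ -1.5277e+5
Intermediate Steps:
J(Y, E) = -Y + (22 + E)/(2*Y) (J(Y, E) = (E + 22)/(Y + Y) - Y = (22 + E)/((2*Y)) - Y = (22 + E)*(1/(2*Y)) - Y = (22 + E)/(2*Y) - Y = -Y + (22 + E)/(2*Y))
J(13*H(6) + K, -50) - 152706 = (11 + (½)*(-50) - (13*6 - 11)²)/(13*6 - 11) - 152706 = (11 - 25 - (78 - 11)²)/(78 - 11) - 152706 = (11 - 25 - 1*67²)/67 - 152706 = (11 - 25 - 1*4489)/67 - 152706 = (11 - 25 - 4489)/67 - 152706 = (1/67)*(-4503) - 152706 = -4503/67 - 152706 = -10235805/67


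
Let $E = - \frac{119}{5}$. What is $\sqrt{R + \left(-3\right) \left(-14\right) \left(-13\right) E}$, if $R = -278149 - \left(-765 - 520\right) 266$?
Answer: $\frac{\sqrt{1916395}}{5} \approx 276.87$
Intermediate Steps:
$E = - \frac{119}{5}$ ($E = \left(-119\right) \frac{1}{5} = - \frac{119}{5} \approx -23.8$)
$R = 63661$ ($R = -278149 - \left(-1285\right) 266 = -278149 - -341810 = -278149 + 341810 = 63661$)
$\sqrt{R + \left(-3\right) \left(-14\right) \left(-13\right) E} = \sqrt{63661 + \left(-3\right) \left(-14\right) \left(-13\right) \left(- \frac{119}{5}\right)} = \sqrt{63661 + 42 \left(-13\right) \left(- \frac{119}{5}\right)} = \sqrt{63661 - - \frac{64974}{5}} = \sqrt{63661 + \frac{64974}{5}} = \sqrt{\frac{383279}{5}} = \frac{\sqrt{1916395}}{5}$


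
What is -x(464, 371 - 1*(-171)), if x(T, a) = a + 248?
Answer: -790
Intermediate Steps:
x(T, a) = 248 + a
-x(464, 371 - 1*(-171)) = -(248 + (371 - 1*(-171))) = -(248 + (371 + 171)) = -(248 + 542) = -1*790 = -790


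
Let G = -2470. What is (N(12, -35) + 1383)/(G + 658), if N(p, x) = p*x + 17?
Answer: -245/453 ≈ -0.54084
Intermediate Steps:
N(p, x) = 17 + p*x
(N(12, -35) + 1383)/(G + 658) = ((17 + 12*(-35)) + 1383)/(-2470 + 658) = ((17 - 420) + 1383)/(-1812) = (-403 + 1383)*(-1/1812) = 980*(-1/1812) = -245/453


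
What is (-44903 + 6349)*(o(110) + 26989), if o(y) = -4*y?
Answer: -1023570146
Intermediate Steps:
(-44903 + 6349)*(o(110) + 26989) = (-44903 + 6349)*(-4*110 + 26989) = -38554*(-440 + 26989) = -38554*26549 = -1023570146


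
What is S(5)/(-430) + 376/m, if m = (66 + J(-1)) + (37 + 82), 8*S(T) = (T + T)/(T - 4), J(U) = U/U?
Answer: 64579/31992 ≈ 2.0186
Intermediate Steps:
J(U) = 1
S(T) = T/(4*(-4 + T)) (S(T) = ((T + T)/(T - 4))/8 = ((2*T)/(-4 + T))/8 = (2*T/(-4 + T))/8 = T/(4*(-4 + T)))
m = 186 (m = (66 + 1) + (37 + 82) = 67 + 119 = 186)
S(5)/(-430) + 376/m = ((¼)*5/(-4 + 5))/(-430) + 376/186 = ((¼)*5/1)*(-1/430) + 376*(1/186) = ((¼)*5*1)*(-1/430) + 188/93 = (5/4)*(-1/430) + 188/93 = -1/344 + 188/93 = 64579/31992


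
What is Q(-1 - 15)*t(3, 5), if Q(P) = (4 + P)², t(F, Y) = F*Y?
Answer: 2160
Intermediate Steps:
Q(-1 - 15)*t(3, 5) = (4 + (-1 - 15))²*(3*5) = (4 - 16)²*15 = (-12)²*15 = 144*15 = 2160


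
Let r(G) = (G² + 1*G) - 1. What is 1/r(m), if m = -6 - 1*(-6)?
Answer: -1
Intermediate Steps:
m = 0 (m = -6 + 6 = 0)
r(G) = -1 + G + G² (r(G) = (G² + G) - 1 = (G + G²) - 1 = -1 + G + G²)
1/r(m) = 1/(-1 + 0 + 0²) = 1/(-1 + 0 + 0) = 1/(-1) = -1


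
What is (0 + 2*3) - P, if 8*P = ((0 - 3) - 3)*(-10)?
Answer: -3/2 ≈ -1.5000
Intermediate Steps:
P = 15/2 (P = (((0 - 3) - 3)*(-10))/8 = ((-3 - 3)*(-10))/8 = (-6*(-10))/8 = (⅛)*60 = 15/2 ≈ 7.5000)
(0 + 2*3) - P = (0 + 2*3) - 1*15/2 = (0 + 6) - 15/2 = 6 - 15/2 = -3/2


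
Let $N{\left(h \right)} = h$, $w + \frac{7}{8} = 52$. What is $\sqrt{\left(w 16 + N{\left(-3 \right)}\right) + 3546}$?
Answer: $7 \sqrt{89} \approx 66.038$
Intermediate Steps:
$w = \frac{409}{8}$ ($w = - \frac{7}{8} + 52 = \frac{409}{8} \approx 51.125$)
$\sqrt{\left(w 16 + N{\left(-3 \right)}\right) + 3546} = \sqrt{\left(\frac{409}{8} \cdot 16 - 3\right) + 3546} = \sqrt{\left(818 - 3\right) + 3546} = \sqrt{815 + 3546} = \sqrt{4361} = 7 \sqrt{89}$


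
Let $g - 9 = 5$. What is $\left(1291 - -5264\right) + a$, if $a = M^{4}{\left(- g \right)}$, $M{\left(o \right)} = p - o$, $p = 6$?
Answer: $166555$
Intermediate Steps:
$g = 14$ ($g = 9 + 5 = 14$)
$M{\left(o \right)} = 6 - o$
$a = 160000$ ($a = \left(6 - \left(-1\right) 14\right)^{4} = \left(6 - -14\right)^{4} = \left(6 + 14\right)^{4} = 20^{4} = 160000$)
$\left(1291 - -5264\right) + a = \left(1291 - -5264\right) + 160000 = \left(1291 + 5264\right) + 160000 = 6555 + 160000 = 166555$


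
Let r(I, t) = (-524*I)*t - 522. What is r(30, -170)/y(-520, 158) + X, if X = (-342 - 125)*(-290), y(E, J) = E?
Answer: 33875861/260 ≈ 1.3029e+5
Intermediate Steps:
r(I, t) = -522 - 524*I*t (r(I, t) = -524*I*t - 522 = -522 - 524*I*t)
X = 135430 (X = -467*(-290) = 135430)
r(30, -170)/y(-520, 158) + X = (-522 - 524*30*(-170))/(-520) + 135430 = (-522 + 2672400)*(-1/520) + 135430 = 2671878*(-1/520) + 135430 = -1335939/260 + 135430 = 33875861/260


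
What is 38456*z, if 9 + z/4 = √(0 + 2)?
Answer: -1384416 + 153824*√2 ≈ -1.1669e+6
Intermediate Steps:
z = -36 + 4*√2 (z = -36 + 4*√(0 + 2) = -36 + 4*√2 ≈ -30.343)
38456*z = 38456*(-36 + 4*√2) = -1384416 + 153824*√2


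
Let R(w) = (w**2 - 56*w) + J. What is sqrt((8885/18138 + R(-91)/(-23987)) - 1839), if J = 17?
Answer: I*sqrt(1204566374131309794)/25592718 ≈ 42.884*I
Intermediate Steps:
R(w) = 17 + w**2 - 56*w (R(w) = (w**2 - 56*w) + 17 = 17 + w**2 - 56*w)
sqrt((8885/18138 + R(-91)/(-23987)) - 1839) = sqrt((8885/18138 + (17 + (-91)**2 - 56*(-91))/(-23987)) - 1839) = sqrt((8885*(1/18138) + (17 + 8281 + 5096)*(-1/23987)) - 1839) = sqrt((8885/18138 + 13394*(-1/23987)) - 1839) = sqrt((8885/18138 - 13394/23987) - 1839) = sqrt(-29815877/435076206 - 1839) = sqrt(-800134958711/435076206) = I*sqrt(1204566374131309794)/25592718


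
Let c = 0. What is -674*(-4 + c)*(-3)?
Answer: -8088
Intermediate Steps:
-674*(-4 + c)*(-3) = -674*(-4 + 0)*(-3) = -(-2696)*(-3) = -674*12 = -8088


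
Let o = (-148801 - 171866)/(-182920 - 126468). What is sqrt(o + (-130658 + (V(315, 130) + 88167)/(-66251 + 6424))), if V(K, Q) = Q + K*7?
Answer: 5*I*sqrt(447650393920046373458127)/9254877938 ≈ 361.47*I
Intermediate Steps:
V(K, Q) = Q + 7*K
o = 320667/309388 (o = -320667/(-309388) = -320667*(-1/309388) = 320667/309388 ≈ 1.0365)
sqrt(o + (-130658 + (V(315, 130) + 88167)/(-66251 + 6424))) = sqrt(320667/309388 + (-130658 + ((130 + 7*315) + 88167)/(-66251 + 6424))) = sqrt(320667/309388 + (-130658 + ((130 + 2205) + 88167)/(-59827))) = sqrt(320667/309388 + (-130658 + (2335 + 88167)*(-1/59827))) = sqrt(320667/309388 + (-130658 + 90502*(-1/59827))) = sqrt(320667/309388 + (-130658 - 90502/59827)) = sqrt(320667/309388 - 7816966668/59827) = sqrt(-2418456498934575/18509755876) = 5*I*sqrt(447650393920046373458127)/9254877938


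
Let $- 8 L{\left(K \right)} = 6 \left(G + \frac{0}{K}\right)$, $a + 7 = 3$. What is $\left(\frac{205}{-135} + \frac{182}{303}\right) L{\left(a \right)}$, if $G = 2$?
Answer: $\frac{2503}{1818} \approx 1.3768$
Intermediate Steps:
$a = -4$ ($a = -7 + 3 = -4$)
$L{\left(K \right)} = - \frac{3}{2}$ ($L{\left(K \right)} = - \frac{6 \left(2 + \frac{0}{K}\right)}{8} = - \frac{6 \left(2 + 0\right)}{8} = - \frac{6 \cdot 2}{8} = \left(- \frac{1}{8}\right) 12 = - \frac{3}{2}$)
$\left(\frac{205}{-135} + \frac{182}{303}\right) L{\left(a \right)} = \left(\frac{205}{-135} + \frac{182}{303}\right) \left(- \frac{3}{2}\right) = \left(205 \left(- \frac{1}{135}\right) + 182 \cdot \frac{1}{303}\right) \left(- \frac{3}{2}\right) = \left(- \frac{41}{27} + \frac{182}{303}\right) \left(- \frac{3}{2}\right) = \left(- \frac{2503}{2727}\right) \left(- \frac{3}{2}\right) = \frac{2503}{1818}$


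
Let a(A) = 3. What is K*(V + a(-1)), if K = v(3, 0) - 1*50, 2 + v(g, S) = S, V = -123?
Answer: 6240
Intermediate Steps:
v(g, S) = -2 + S
K = -52 (K = (-2 + 0) - 1*50 = -2 - 50 = -52)
K*(V + a(-1)) = -52*(-123 + 3) = -52*(-120) = 6240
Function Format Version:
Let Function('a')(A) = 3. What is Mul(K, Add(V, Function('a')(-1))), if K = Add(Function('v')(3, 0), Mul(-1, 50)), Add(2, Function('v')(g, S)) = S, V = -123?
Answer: 6240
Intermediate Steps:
Function('v')(g, S) = Add(-2, S)
K = -52 (K = Add(Add(-2, 0), Mul(-1, 50)) = Add(-2, -50) = -52)
Mul(K, Add(V, Function('a')(-1))) = Mul(-52, Add(-123, 3)) = Mul(-52, -120) = 6240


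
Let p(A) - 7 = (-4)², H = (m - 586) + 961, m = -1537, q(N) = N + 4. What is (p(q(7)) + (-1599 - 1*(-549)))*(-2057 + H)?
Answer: 3305913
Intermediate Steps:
q(N) = 4 + N
H = -1162 (H = (-1537 - 586) + 961 = -2123 + 961 = -1162)
p(A) = 23 (p(A) = 7 + (-4)² = 7 + 16 = 23)
(p(q(7)) + (-1599 - 1*(-549)))*(-2057 + H) = (23 + (-1599 - 1*(-549)))*(-2057 - 1162) = (23 + (-1599 + 549))*(-3219) = (23 - 1050)*(-3219) = -1027*(-3219) = 3305913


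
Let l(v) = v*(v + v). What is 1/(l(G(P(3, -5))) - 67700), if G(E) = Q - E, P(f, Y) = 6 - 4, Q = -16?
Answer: -1/67052 ≈ -1.4914e-5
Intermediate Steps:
P(f, Y) = 2
G(E) = -16 - E
l(v) = 2*v² (l(v) = v*(2*v) = 2*v²)
1/(l(G(P(3, -5))) - 67700) = 1/(2*(-16 - 1*2)² - 67700) = 1/(2*(-16 - 2)² - 67700) = 1/(2*(-18)² - 67700) = 1/(2*324 - 67700) = 1/(648 - 67700) = 1/(-67052) = -1/67052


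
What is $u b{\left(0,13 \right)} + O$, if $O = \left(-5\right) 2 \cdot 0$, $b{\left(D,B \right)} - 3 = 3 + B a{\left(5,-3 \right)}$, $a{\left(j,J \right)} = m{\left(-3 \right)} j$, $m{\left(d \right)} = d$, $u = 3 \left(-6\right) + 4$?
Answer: $2646$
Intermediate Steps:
$u = -14$ ($u = -18 + 4 = -14$)
$a{\left(j,J \right)} = - 3 j$
$b{\left(D,B \right)} = 6 - 15 B$ ($b{\left(D,B \right)} = 3 + \left(3 + B \left(\left(-3\right) 5\right)\right) = 3 + \left(3 + B \left(-15\right)\right) = 3 - \left(-3 + 15 B\right) = 6 - 15 B$)
$O = 0$ ($O = \left(-10\right) 0 = 0$)
$u b{\left(0,13 \right)} + O = - 14 \left(6 - 195\right) + 0 = \left(-14\right) \left(-189\right) + 0 = 2646 + 0 = 2646$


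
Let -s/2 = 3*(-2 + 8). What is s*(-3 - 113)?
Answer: 4176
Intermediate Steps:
s = -36 (s = -6*(-2 + 8) = -6*6 = -2*18 = -36)
s*(-3 - 113) = -36*(-3 - 113) = -36*(-116) = 4176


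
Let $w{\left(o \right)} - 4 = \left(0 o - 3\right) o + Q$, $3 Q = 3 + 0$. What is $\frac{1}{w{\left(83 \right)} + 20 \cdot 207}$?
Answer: $\frac{1}{3896} \approx 0.00025667$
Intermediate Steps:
$Q = 1$ ($Q = \frac{3 + 0}{3} = \frac{1}{3} \cdot 3 = 1$)
$w{\left(o \right)} = 5 - 3 o$ ($w{\left(o \right)} = 4 + \left(\left(0 o - 3\right) o + 1\right) = 4 + \left(\left(0 - 3\right) o + 1\right) = 4 - \left(-1 + 3 o\right) = 5 - 3 o$)
$\frac{1}{w{\left(83 \right)} + 20 \cdot 207} = \frac{1}{\left(5 - 249\right) + 20 \cdot 207} = \frac{1}{\left(5 - 249\right) + 4140} = \frac{1}{-244 + 4140} = \frac{1}{3896}$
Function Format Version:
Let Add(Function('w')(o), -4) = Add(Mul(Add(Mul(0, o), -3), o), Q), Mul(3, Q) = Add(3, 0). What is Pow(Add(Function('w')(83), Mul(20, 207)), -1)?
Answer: Rational(1, 3896) ≈ 0.00025667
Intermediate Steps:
Q = 1 (Q = Mul(Rational(1, 3), Add(3, 0)) = Mul(Rational(1, 3), 3) = 1)
Function('w')(o) = Add(5, Mul(-3, o)) (Function('w')(o) = Add(4, Add(Mul(Add(Mul(0, o), -3), o), 1)) = Add(4, Add(Mul(Add(0, -3), o), 1)) = Add(4, Add(Mul(-3, o), 1)) = Add(4, Add(1, Mul(-3, o))) = Add(5, Mul(-3, o)))
Pow(Add(Function('w')(83), Mul(20, 207)), -1) = Pow(Add(Add(5, Mul(-3, 83)), Mul(20, 207)), -1) = Pow(Add(Add(5, -249), 4140), -1) = Pow(Add(-244, 4140), -1) = Pow(3896, -1) = Rational(1, 3896)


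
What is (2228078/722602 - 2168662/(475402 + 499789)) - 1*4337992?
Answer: -1528436881823032885/352337483491 ≈ -4.3380e+6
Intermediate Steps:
(2228078/722602 - 2168662/(475402 + 499789)) - 1*4337992 = (2228078*(1/722602) - 2168662/975191) - 4337992 = (1114039/361301 - 2168662*1/975191) - 4337992 = (1114039/361301 - 2168662/975191) - 4337992 = 302861057187/352337483491 - 4337992 = -1528436881823032885/352337483491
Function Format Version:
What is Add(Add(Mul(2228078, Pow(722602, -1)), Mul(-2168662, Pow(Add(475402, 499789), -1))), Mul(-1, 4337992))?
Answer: Rational(-1528436881823032885, 352337483491) ≈ -4.3380e+6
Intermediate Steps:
Add(Add(Mul(2228078, Pow(722602, -1)), Mul(-2168662, Pow(Add(475402, 499789), -1))), Mul(-1, 4337992)) = Add(Add(Mul(2228078, Rational(1, 722602)), Mul(-2168662, Pow(975191, -1))), -4337992) = Add(Add(Rational(1114039, 361301), Mul(-2168662, Rational(1, 975191))), -4337992) = Add(Add(Rational(1114039, 361301), Rational(-2168662, 975191)), -4337992) = Add(Rational(302861057187, 352337483491), -4337992) = Rational(-1528436881823032885, 352337483491)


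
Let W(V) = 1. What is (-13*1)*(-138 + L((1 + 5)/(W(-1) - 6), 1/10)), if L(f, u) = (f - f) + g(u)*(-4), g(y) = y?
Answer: 8996/5 ≈ 1799.2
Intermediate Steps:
L(f, u) = -4*u (L(f, u) = (f - f) + u*(-4) = 0 - 4*u = -4*u)
(-13*1)*(-138 + L((1 + 5)/(W(-1) - 6), 1/10)) = (-13*1)*(-138 - 4/10) = -13*(-138 - 4*⅒) = -13*(-138 - ⅖) = -13*(-692/5) = 8996/5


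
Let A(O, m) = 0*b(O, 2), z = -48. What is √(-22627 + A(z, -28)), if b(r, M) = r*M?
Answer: 11*I*√187 ≈ 150.42*I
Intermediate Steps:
b(r, M) = M*r
A(O, m) = 0 (A(O, m) = 0*(2*O) = 0)
√(-22627 + A(z, -28)) = √(-22627 + 0) = √(-22627) = 11*I*√187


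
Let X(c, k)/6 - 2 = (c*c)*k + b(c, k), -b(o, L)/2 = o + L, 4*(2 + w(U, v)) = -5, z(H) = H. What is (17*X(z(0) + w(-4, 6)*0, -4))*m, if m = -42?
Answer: -42840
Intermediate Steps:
w(U, v) = -13/4 (w(U, v) = -2 + (¼)*(-5) = -2 - 5/4 = -13/4)
b(o, L) = -2*L - 2*o (b(o, L) = -2*(o + L) = -2*(L + o) = -2*L - 2*o)
X(c, k) = 12 - 12*c - 12*k + 6*k*c² (X(c, k) = 12 + 6*((c*c)*k + (-2*k - 2*c)) = 12 + 6*(c²*k + (-2*c - 2*k)) = 12 + 6*(k*c² + (-2*c - 2*k)) = 12 + 6*(-2*c - 2*k + k*c²) = 12 + (-12*c - 12*k + 6*k*c²) = 12 - 12*c - 12*k + 6*k*c²)
(17*X(z(0) + w(-4, 6)*0, -4))*m = (17*(12 - 12*(0 - 13/4*0) - 12*(-4) + 6*(-4)*(0 - 13/4*0)²))*(-42) = (17*(12 - 12*(0 + 0) + 48 + 6*(-4)*(0 + 0)²))*(-42) = (17*(12 - 12*0 + 48 + 6*(-4)*0²))*(-42) = (17*(12 + 0 + 48 + 6*(-4)*0))*(-42) = (17*(12 + 0 + 48 + 0))*(-42) = (17*60)*(-42) = 1020*(-42) = -42840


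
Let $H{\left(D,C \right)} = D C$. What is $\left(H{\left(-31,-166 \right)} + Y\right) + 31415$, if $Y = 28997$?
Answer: $65558$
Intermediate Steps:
$H{\left(D,C \right)} = C D$
$\left(H{\left(-31,-166 \right)} + Y\right) + 31415 = \left(\left(-166\right) \left(-31\right) + 28997\right) + 31415 = \left(5146 + 28997\right) + 31415 = 34143 + 31415 = 65558$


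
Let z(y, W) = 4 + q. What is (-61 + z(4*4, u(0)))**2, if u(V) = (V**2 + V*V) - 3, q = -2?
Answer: 3481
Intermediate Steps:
u(V) = -3 + 2*V**2 (u(V) = (V**2 + V**2) - 3 = 2*V**2 - 3 = -3 + 2*V**2)
z(y, W) = 2 (z(y, W) = 4 - 2 = 2)
(-61 + z(4*4, u(0)))**2 = (-61 + 2)**2 = (-59)**2 = 3481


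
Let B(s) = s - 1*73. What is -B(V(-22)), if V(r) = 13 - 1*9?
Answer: 69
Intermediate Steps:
V(r) = 4 (V(r) = 13 - 9 = 4)
B(s) = -73 + s (B(s) = s - 73 = -73 + s)
-B(V(-22)) = -(-73 + 4) = -1*(-69) = 69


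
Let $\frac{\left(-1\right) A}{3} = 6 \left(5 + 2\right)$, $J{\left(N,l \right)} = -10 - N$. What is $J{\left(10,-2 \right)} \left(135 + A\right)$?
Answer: $-180$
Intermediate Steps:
$A = -126$ ($A = - 3 \cdot 6 \left(5 + 2\right) = - 3 \cdot 6 \cdot 7 = \left(-3\right) 42 = -126$)
$J{\left(10,-2 \right)} \left(135 + A\right) = \left(-10 - 10\right) \left(135 - 126\right) = \left(-10 - 10\right) 9 = \left(-20\right) 9 = -180$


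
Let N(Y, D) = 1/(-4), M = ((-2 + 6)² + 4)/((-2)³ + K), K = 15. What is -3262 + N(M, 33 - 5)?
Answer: -13049/4 ≈ -3262.3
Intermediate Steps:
M = 20/7 (M = ((-2 + 6)² + 4)/((-2)³ + 15) = (4² + 4)/(-8 + 15) = (16 + 4)/7 = 20*(⅐) = 20/7 ≈ 2.8571)
N(Y, D) = -¼
-3262 + N(M, 33 - 5) = -3262 - ¼ = -13049/4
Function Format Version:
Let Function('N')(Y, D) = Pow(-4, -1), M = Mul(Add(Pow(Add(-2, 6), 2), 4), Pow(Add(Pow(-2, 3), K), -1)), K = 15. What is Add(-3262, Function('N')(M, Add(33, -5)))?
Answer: Rational(-13049, 4) ≈ -3262.3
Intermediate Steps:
M = Rational(20, 7) (M = Mul(Add(Pow(Add(-2, 6), 2), 4), Pow(Add(Pow(-2, 3), 15), -1)) = Mul(Add(Pow(4, 2), 4), Pow(Add(-8, 15), -1)) = Mul(Add(16, 4), Pow(7, -1)) = Mul(20, Rational(1, 7)) = Rational(20, 7) ≈ 2.8571)
Function('N')(Y, D) = Rational(-1, 4)
Add(-3262, Function('N')(M, Add(33, -5))) = Add(-3262, Rational(-1, 4)) = Rational(-13049, 4)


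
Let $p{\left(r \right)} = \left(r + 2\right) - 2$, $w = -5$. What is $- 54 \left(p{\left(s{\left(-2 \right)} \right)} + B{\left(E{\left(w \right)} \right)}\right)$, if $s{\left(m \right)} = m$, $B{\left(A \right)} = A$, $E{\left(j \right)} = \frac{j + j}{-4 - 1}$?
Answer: $0$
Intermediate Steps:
$E{\left(j \right)} = - \frac{2 j}{5}$ ($E{\left(j \right)} = \frac{2 j}{-5} = 2 j \left(- \frac{1}{5}\right) = - \frac{2 j}{5}$)
$p{\left(r \right)} = r$ ($p{\left(r \right)} = \left(2 + r\right) - 2 = r$)
$- 54 \left(p{\left(s{\left(-2 \right)} \right)} + B{\left(E{\left(w \right)} \right)}\right) = - 54 \left(-2 - -2\right) = - 54 \left(-2 + 2\right) = \left(-54\right) 0 = 0$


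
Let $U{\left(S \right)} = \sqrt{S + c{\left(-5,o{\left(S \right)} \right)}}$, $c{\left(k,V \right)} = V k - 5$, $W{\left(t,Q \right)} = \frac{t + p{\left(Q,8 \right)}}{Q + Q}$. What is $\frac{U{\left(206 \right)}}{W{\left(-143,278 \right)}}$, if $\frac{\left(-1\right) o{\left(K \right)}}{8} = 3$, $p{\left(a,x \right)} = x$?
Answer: $- \frac{556 \sqrt{321}}{135} \approx -73.789$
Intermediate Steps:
$o{\left(K \right)} = -24$ ($o{\left(K \right)} = \left(-8\right) 3 = -24$)
$W{\left(t,Q \right)} = \frac{8 + t}{2 Q}$ ($W{\left(t,Q \right)} = \frac{t + 8}{Q + Q} = \frac{8 + t}{2 Q}$)
$c{\left(k,V \right)} = -5 + V k$
$U{\left(S \right)} = \sqrt{115 + S}$ ($U{\left(S \right)} = \sqrt{S - -115} = \sqrt{S + \left(-5 + 120\right)} = \sqrt{S + 115} = \sqrt{115 + S}$)
$\frac{U{\left(206 \right)}}{W{\left(-143,278 \right)}} = \frac{\sqrt{115 + 206}}{\frac{1}{2} \cdot \frac{1}{278} \left(8 - 143\right)} = \frac{\sqrt{321}}{\frac{1}{2} \cdot \frac{1}{278} \left(-135\right)} = \frac{\sqrt{321}}{- \frac{135}{556}} = \sqrt{321} \left(- \frac{556}{135}\right) = - \frac{556 \sqrt{321}}{135}$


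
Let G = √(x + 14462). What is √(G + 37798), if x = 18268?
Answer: √(37798 + √32730) ≈ 194.88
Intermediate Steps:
G = √32730 (G = √(18268 + 14462) = √32730 ≈ 180.91)
√(G + 37798) = √(√32730 + 37798) = √(37798 + √32730)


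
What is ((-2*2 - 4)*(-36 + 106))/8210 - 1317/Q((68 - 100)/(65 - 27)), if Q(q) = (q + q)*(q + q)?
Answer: -390391121/840704 ≈ -464.36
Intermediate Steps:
Q(q) = 4*q**2 (Q(q) = (2*q)*(2*q) = 4*q**2)
((-2*2 - 4)*(-36 + 106))/8210 - 1317/Q((68 - 100)/(65 - 27)) = ((-2*2 - 4)*(-36 + 106))/8210 - 1317*(65 - 27)**2/(4*(68 - 100)**2) = ((-4 - 4)*70)*(1/8210) - 1317/(4*(-32/38)**2) = -8*70*(1/8210) - 1317/(4*(-32*1/38)**2) = -560*1/8210 - 1317/(4*(-16/19)**2) = -56/821 - 1317/(4*(256/361)) = -56/821 - 1317/1024/361 = -56/821 - 1317*361/1024 = -56/821 - 475437/1024 = -390391121/840704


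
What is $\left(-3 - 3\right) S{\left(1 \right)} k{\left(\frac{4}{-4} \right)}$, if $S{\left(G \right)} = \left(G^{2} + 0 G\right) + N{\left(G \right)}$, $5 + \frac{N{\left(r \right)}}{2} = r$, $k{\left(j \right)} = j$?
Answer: $-42$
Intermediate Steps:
$N{\left(r \right)} = -10 + 2 r$
$S{\left(G \right)} = -10 + G^{2} + 2 G$ ($S{\left(G \right)} = \left(G^{2} + 0 G\right) + \left(-10 + 2 G\right) = \left(G^{2} + 0\right) + \left(-10 + 2 G\right) = G^{2} + \left(-10 + 2 G\right) = -10 + G^{2} + 2 G$)
$\left(-3 - 3\right) S{\left(1 \right)} k{\left(\frac{4}{-4} \right)} = \left(-3 - 3\right) \left(-10 + 1^{2} + 2 \cdot 1\right) \frac{4}{-4} = - 6 \left(-10 + 1 + 2\right) 4 \left(- \frac{1}{4}\right) = \left(-6\right) \left(-7\right) \left(-1\right) = 42 \left(-1\right) = -42$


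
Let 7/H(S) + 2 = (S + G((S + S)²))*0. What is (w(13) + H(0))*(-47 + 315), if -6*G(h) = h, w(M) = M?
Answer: 2546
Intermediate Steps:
G(h) = -h/6
H(S) = -7/2 (H(S) = 7/(-2 + (S - (S + S)²/6)*0) = 7/(-2 + (S - 4*S²/6)*0) = 7/(-2 + (S - 2*S²/3)*0) = 7/(-2 + 0) = 7/(-2) = 7*(-½) = -7/2)
(w(13) + H(0))*(-47 + 315) = (13 - 7/2)*(-47 + 315) = (19/2)*268 = 2546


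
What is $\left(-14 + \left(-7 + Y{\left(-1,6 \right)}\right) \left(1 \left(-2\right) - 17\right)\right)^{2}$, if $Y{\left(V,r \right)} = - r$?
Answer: $54289$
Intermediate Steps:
$\left(-14 + \left(-7 + Y{\left(-1,6 \right)}\right) \left(1 \left(-2\right) - 17\right)\right)^{2} = \left(-14 + \left(-7 - 6\right) \left(1 \left(-2\right) - 17\right)\right)^{2} = \left(-14 + \left(-7 - 6\right) \left(-2 - 17\right)\right)^{2} = \left(-14 - -247\right)^{2} = \left(-14 + 247\right)^{2} = 233^{2} = 54289$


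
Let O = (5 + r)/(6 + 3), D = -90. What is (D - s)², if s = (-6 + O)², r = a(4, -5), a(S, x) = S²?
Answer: 866761/81 ≈ 10701.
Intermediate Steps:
r = 16 (r = 4² = 16)
O = 7/3 (O = (5 + 16)/(6 + 3) = 21/9 = 21*(⅑) = 7/3 ≈ 2.3333)
s = 121/9 (s = (-6 + 7/3)² = (-11/3)² = 121/9 ≈ 13.444)
(D - s)² = (-90 - 1*121/9)² = (-90 - 121/9)² = (-931/9)² = 866761/81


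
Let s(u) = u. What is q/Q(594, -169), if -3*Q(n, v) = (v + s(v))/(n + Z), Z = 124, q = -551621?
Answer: -594095817/169 ≈ -3.5154e+6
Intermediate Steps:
Q(n, v) = -2*v/(3*(124 + n)) (Q(n, v) = -(v + v)/(3*(n + 124)) = -2*v/(3*(124 + n)))
q/Q(594, -169) = -551621/((-2*(-169)/(372 + 3*594))) = -551621/((-2*(-169)/(372 + 1782))) = -551621/((-2*(-169)/2154)) = -551621/((-2*(-169)*1/2154)) = -551621/169/1077 = -551621*1077/169 = -594095817/169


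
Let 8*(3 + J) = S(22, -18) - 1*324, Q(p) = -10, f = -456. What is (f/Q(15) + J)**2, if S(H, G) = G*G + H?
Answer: 822649/400 ≈ 2056.6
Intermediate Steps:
S(H, G) = H + G**2 (S(H, G) = G**2 + H = H + G**2)
J = -1/4 (J = -3 + ((22 + (-18)**2) - 1*324)/8 = -3 + ((22 + 324) - 324)/8 = -3 + (346 - 324)/8 = -3 + (1/8)*22 = -3 + 11/4 = -1/4 ≈ -0.25000)
(f/Q(15) + J)**2 = (-456/(-10) - 1/4)**2 = (-456*(-1/10) - 1/4)**2 = (228/5 - 1/4)**2 = (907/20)**2 = 822649/400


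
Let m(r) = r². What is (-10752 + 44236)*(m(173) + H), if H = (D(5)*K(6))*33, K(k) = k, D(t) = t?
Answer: 1035291796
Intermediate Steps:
H = 990 (H = (5*6)*33 = 30*33 = 990)
(-10752 + 44236)*(m(173) + H) = (-10752 + 44236)*(173² + 990) = 33484*(29929 + 990) = 33484*30919 = 1035291796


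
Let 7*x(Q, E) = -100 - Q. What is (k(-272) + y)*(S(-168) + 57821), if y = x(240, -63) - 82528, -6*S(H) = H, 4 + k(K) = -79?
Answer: -33472414833/7 ≈ -4.7818e+9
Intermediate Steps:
x(Q, E) = -100/7 - Q/7 (x(Q, E) = (-100 - Q)/7 = -100/7 - Q/7)
k(K) = -83 (k(K) = -4 - 79 = -83)
S(H) = -H/6
y = -578036/7 (y = (-100/7 - 1/7*240) - 82528 = (-100/7 - 240/7) - 82528 = -340/7 - 82528 = -578036/7 ≈ -82577.)
(k(-272) + y)*(S(-168) + 57821) = (-83 - 578036/7)*(-1/6*(-168) + 57821) = -578617*(28 + 57821)/7 = -578617/7*57849 = -33472414833/7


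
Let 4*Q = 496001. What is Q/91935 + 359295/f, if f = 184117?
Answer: 223449359417/67707185580 ≈ 3.3002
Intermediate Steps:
Q = 496001/4 (Q = (¼)*496001 = 496001/4 ≈ 1.2400e+5)
Q/91935 + 359295/f = (496001/4)/91935 + 359295/184117 = (496001/4)*(1/91935) + 359295*(1/184117) = 496001/367740 + 359295/184117 = 223449359417/67707185580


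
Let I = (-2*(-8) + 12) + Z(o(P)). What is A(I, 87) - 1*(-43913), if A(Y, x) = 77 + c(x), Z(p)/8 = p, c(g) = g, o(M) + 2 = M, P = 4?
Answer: 44077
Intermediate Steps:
o(M) = -2 + M
Z(p) = 8*p
I = 44 (I = (-2*(-8) + 12) + 8*(-2 + 4) = (16 + 12) + 8*2 = 28 + 16 = 44)
A(Y, x) = 77 + x
A(I, 87) - 1*(-43913) = (77 + 87) - 1*(-43913) = 164 + 43913 = 44077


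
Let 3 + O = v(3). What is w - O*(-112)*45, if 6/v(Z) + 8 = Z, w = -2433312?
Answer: -2454480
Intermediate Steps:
v(Z) = 6/(-8 + Z)
O = -21/5 (O = -3 + 6/(-8 + 3) = -3 + 6/(-5) = -3 + 6*(-1/5) = -3 - 6/5 = -21/5 ≈ -4.2000)
w - O*(-112)*45 = -2433312 - (-21/5*(-112))*45 = -2433312 - 2352*45/5 = -2433312 - 1*21168 = -2433312 - 21168 = -2454480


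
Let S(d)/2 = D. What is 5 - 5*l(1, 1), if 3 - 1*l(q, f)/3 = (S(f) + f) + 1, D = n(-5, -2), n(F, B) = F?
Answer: -160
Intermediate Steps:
D = -5
S(d) = -10 (S(d) = 2*(-5) = -10)
l(q, f) = 36 - 3*f (l(q, f) = 9 - 3*((-10 + f) + 1) = 9 - 3*(-9 + f) = 9 + (27 - 3*f) = 36 - 3*f)
5 - 5*l(1, 1) = 5 - 5*(36 - 3*1) = 5 - 5*(36 - 3) = 5 - 5*33 = 5 - 165 = -160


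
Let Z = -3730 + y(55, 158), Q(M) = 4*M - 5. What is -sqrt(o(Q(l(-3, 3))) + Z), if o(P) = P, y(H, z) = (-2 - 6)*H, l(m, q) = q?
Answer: -I*sqrt(4163) ≈ -64.521*I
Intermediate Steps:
y(H, z) = -8*H
Q(M) = -5 + 4*M
Z = -4170 (Z = -3730 - 8*55 = -3730 - 440 = -4170)
-sqrt(o(Q(l(-3, 3))) + Z) = -sqrt((-5 + 4*3) - 4170) = -sqrt((-5 + 12) - 4170) = -sqrt(7 - 4170) = -sqrt(-4163) = -I*sqrt(4163)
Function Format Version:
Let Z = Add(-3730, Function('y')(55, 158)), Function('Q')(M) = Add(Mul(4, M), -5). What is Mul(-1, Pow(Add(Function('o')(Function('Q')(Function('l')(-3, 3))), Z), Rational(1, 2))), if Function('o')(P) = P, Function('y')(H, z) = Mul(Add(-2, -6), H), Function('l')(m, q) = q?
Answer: Mul(-1, I, Pow(4163, Rational(1, 2))) ≈ Mul(-64.521, I)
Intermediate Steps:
Function('y')(H, z) = Mul(-8, H)
Function('Q')(M) = Add(-5, Mul(4, M))
Z = -4170 (Z = Add(-3730, Mul(-8, 55)) = Add(-3730, -440) = -4170)
Mul(-1, Pow(Add(Function('o')(Function('Q')(Function('l')(-3, 3))), Z), Rational(1, 2))) = Mul(-1, Pow(Add(Add(-5, Mul(4, 3)), -4170), Rational(1, 2))) = Mul(-1, Pow(Add(Add(-5, 12), -4170), Rational(1, 2))) = Mul(-1, Pow(Add(7, -4170), Rational(1, 2))) = Mul(-1, Pow(-4163, Rational(1, 2))) = Mul(-1, Mul(I, Pow(4163, Rational(1, 2)))) = Mul(-1, I, Pow(4163, Rational(1, 2)))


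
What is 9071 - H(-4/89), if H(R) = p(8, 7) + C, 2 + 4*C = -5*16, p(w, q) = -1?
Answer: 18185/2 ≈ 9092.5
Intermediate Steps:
C = -41/2 (C = -1/2 + (-5*16)/4 = -1/2 + (1/4)*(-80) = -1/2 - 20 = -41/2 ≈ -20.500)
H(R) = -43/2 (H(R) = -1 - 41/2 = -43/2)
9071 - H(-4/89) = 9071 - 1*(-43/2) = 9071 + 43/2 = 18185/2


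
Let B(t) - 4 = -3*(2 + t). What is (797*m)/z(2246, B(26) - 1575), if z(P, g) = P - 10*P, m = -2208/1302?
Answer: 146648/2193219 ≈ 0.066864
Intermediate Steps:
m = -368/217 (m = -2208*1/1302 = -368/217 ≈ -1.6959)
B(t) = -2 - 3*t (B(t) = 4 - 3*(2 + t) = 4 + (-6 - 3*t) = -2 - 3*t)
z(P, g) = -9*P
(797*m)/z(2246, B(26) - 1575) = (797*(-368/217))/((-9*2246)) = -293296/217/(-20214) = -293296/217*(-1/20214) = 146648/2193219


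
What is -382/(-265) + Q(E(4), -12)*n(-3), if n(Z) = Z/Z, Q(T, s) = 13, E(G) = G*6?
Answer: 3827/265 ≈ 14.442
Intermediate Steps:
E(G) = 6*G
n(Z) = 1
-382/(-265) + Q(E(4), -12)*n(-3) = -382/(-265) + 13*1 = -382*(-1/265) + 13 = 382/265 + 13 = 3827/265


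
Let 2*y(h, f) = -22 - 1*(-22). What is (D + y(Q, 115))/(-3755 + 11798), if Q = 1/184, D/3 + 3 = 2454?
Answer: 2451/2681 ≈ 0.91421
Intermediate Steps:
D = 7353 (D = -9 + 3*2454 = -9 + 7362 = 7353)
Q = 1/184 ≈ 0.0054348
y(h, f) = 0 (y(h, f) = (-22 - 1*(-22))/2 = (-22 + 22)/2 = (1/2)*0 = 0)
(D + y(Q, 115))/(-3755 + 11798) = (7353 + 0)/(-3755 + 11798) = 7353/8043 = 7353*(1/8043) = 2451/2681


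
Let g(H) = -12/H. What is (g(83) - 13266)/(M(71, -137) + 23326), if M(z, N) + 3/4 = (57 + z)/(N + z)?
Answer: -145343880/255530191 ≈ -0.56879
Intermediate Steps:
M(z, N) = -3/4 + (57 + z)/(N + z)
(g(83) - 13266)/(M(71, -137) + 23326) = (-12/83 - 13266)/((228 + 71 - 3*(-137))/(4*(-137 + 71)) + 23326) = (-12*1/83 - 13266)/((1/4)*(228 + 71 + 411)/(-66) + 23326) = (-12/83 - 13266)/((1/4)*(-1/66)*710 + 23326) = -1101090/(83*(-355/132 + 23326)) = -1101090/(83*3078677/132) = -1101090/83*132/3078677 = -145343880/255530191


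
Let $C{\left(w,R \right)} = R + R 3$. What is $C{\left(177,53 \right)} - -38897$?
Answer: $39109$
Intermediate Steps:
$C{\left(w,R \right)} = 4 R$ ($C{\left(w,R \right)} = R + 3 R = 4 R$)
$C{\left(177,53 \right)} - -38897 = 4 \cdot 53 - -38897 = 212 + 38897 = 39109$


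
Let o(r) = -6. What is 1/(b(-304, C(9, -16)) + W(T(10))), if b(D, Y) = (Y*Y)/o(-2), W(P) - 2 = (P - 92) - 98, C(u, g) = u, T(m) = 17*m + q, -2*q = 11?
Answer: -1/37 ≈ -0.027027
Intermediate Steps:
q = -11/2 (q = -1/2*11 = -11/2 ≈ -5.5000)
T(m) = -11/2 + 17*m (T(m) = 17*m - 11/2 = -11/2 + 17*m)
W(P) = -188 + P (W(P) = 2 + ((P - 92) - 98) = 2 + ((-92 + P) - 98) = 2 + (-190 + P) = -188 + P)
b(D, Y) = -Y**2/6 (b(D, Y) = (Y*Y)/(-6) = Y**2*(-1/6) = -Y**2/6)
1/(b(-304, C(9, -16)) + W(T(10))) = 1/(-1/6*9**2 + (-188 + (-11/2 + 17*10))) = 1/(-1/6*81 + (-188 + (-11/2 + 170))) = 1/(-27/2 + (-188 + 329/2)) = 1/(-27/2 - 47/2) = 1/(-37) = -1/37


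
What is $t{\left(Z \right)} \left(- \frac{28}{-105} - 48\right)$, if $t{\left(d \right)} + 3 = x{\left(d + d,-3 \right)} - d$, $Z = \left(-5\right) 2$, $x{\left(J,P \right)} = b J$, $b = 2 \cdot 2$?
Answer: $\frac{52268}{15} \approx 3484.5$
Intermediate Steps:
$b = 4$
$x{\left(J,P \right)} = 4 J$
$Z = -10$
$t{\left(d \right)} = -3 + 7 d$ ($t{\left(d \right)} = -3 - \left(d - 4 \left(d + d\right)\right) = -3 - \left(d - 8 d\right) = -3 + \left(8 d - d\right) = -3 + 7 d$)
$t{\left(Z \right)} \left(- \frac{28}{-105} - 48\right) = \left(-3 + 7 \left(-10\right)\right) \left(- \frac{28}{-105} - 48\right) = \left(-3 - 70\right) \left(\left(-28\right) \left(- \frac{1}{105}\right) - 48\right) = - 73 \left(\frac{4}{15} - 48\right) = \left(-73\right) \left(- \frac{716}{15}\right) = \frac{52268}{15}$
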